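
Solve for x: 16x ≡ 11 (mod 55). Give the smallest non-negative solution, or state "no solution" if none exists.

First find gcd(16, 55):
55 = 3·16 + 7
16 = 2·7 + 2
7 = 3·2 + 1
2 = 2·1 + 0
gcd = 1, so a unique solution mod 55 exists.
Back-substitute for the Bézout coefficients:
1 = 7 − 3·2
1 = −3·16 + 7·7
1 = 7·55 − 24·16
So 16·(-24) ≡ 1 (mod 55), giving 16⁻¹ ≡ 31.
x ≡ 16⁻¹·11 ≡ 31·11 ≡ 11 (mod 55).

11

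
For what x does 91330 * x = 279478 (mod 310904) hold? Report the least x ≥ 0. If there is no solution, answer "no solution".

30719

First find gcd(91330, 310904):
310904 = 3*91330 + 36914
91330 = 2*36914 + 17502
36914 = 2*17502 + 1910
17502 = 9*1910 + 312
1910 = 6*312 + 38
312 = 8*38 + 8
38 = 4*8 + 6
8 = 1*6 + 2
6 = 3*2 + 0
gcd = 2 and 2 | 279478, so solutions exist. Divide through by 2: 45665x ≡ 139739 (mod 155452).
Now find 45665⁻¹ mod 155452:
155452 = 3·45665 + 18457
45665 = 2·18457 + 8751
18457 = 2·8751 + 955
8751 = 9·955 + 156
955 = 6·156 + 19
156 = 8·19 + 4
19 = 4·4 + 3
4 = 1·3 + 1
3 = 3·1 + 0
Back-substitute:
1 = 4 − 3
1 = −19 + 5·4
1 = 5·156 − 41·19
1 = −41·955 + 251·156
1 = 251·8751 − 2300·955
1 = −2300·18457 + 4851·8751
1 = 4851·45665 − 12002·18457
1 = −12002·155452 + 40857·45665
So 45665⁻¹ ≡ 40857 (mod 155452).
Then x ≡ 40857·139739 ≡ 30719 (mod 155452); the smallest non-negative solution is x = 30719.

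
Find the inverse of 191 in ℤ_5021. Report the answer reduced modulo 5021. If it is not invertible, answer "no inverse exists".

3286

Extended Euclidean algorithm:
5021 = 26·191 + 55
191 = 3·55 + 26
55 = 2·26 + 3
26 = 8·3 + 2
3 = 1·2 + 1
2 = 2·1 + 0
The gcd is 1. Working backward:
1 = 3 − 2
1 = −26 + 9·3
1 = 9·55 − 19·26
1 = −19·191 + 66·55
1 = 66·5021 − 1735·191
Hence 191⁻¹ ≡ -1735 ≡ 3286 (mod 5021).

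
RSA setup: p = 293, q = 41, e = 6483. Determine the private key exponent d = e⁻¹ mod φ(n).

4187

φ(n) = (p−1)(q−1) = 292·40 = 11680.
Need d with 6483·d ≡ 1 (mod 11680). Apply the extended Euclidean algorithm:
11680 = 1·6483 + 5197
6483 = 1·5197 + 1286
5197 = 4·1286 + 53
1286 = 24·53 + 14
53 = 3·14 + 11
14 = 1·11 + 3
11 = 3·3 + 2
3 = 1·2 + 1
2 = 2·1 + 0
Back-substitute:
1 = 3 − 2
1 = −11 + 4·3
1 = 4·14 − 5·11
1 = −5·53 + 19·14
1 = 19·1286 − 461·53
1 = −461·5197 + 1863·1286
1 = 1863·6483 − 2324·5197
1 = −2324·11680 + 4187·6483
So 6483·4187 ≡ 1 (mod 11680), hence d = 4187.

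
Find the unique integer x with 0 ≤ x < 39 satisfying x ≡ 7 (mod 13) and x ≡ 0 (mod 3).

33

Write x = 7 + 13·k. Then 13·k ≡ 0 − 7 ≡ 2 (mod 3).
Need 13⁻¹ mod 3. Extended Euclid on (3, 1):
3 = 3×1 + 0
13⁻¹ ≡ 1 (mod 3), so k ≡ 1·2 ≡ 2 (mod 3).
x = 7 + 13·2 = 33.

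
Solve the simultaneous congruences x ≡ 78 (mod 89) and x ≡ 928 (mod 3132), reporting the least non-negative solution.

Write x = 78 + 89·k. Then 89·k ≡ 928 − 78 ≡ 850 (mod 3132).
Need 89⁻¹ mod 3132. Extended Euclid on (3132, 89):
3132 = 35·89 + 17
89 = 5·17 + 4
17 = 4·4 + 1
4 = 4·1 + 0
Back-substitute:
1 = 17 − 4·4
1 = −4·89 + 21·17
1 = 21·3132 − 739·89
89⁻¹ ≡ 2393 (mod 3132), so k ≡ 2393·850 ≡ 1382 (mod 3132).
x = 78 + 89·1382 = 123076.

123076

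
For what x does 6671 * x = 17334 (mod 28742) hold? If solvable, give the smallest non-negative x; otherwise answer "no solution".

no solution

gcd(6671, 28742):
28742 = 4·6671 + 2058
6671 = 3·2058 + 497
2058 = 4·497 + 70
497 = 7·70 + 7
70 = 10·7 + 0
gcd = 7, but 7 ∤ 17334, so the congruence has no solution.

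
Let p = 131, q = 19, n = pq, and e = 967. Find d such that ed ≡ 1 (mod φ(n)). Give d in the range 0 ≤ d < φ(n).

φ(n) = (p−1)(q−1) = 130·18 = 2340.
Need d with 967·d ≡ 1 (mod 2340). Apply the extended Euclidean algorithm:
2340 = 2·967 + 406
967 = 2·406 + 155
406 = 2·155 + 96
155 = 1·96 + 59
96 = 1·59 + 37
59 = 1·37 + 22
37 = 1·22 + 15
22 = 1·15 + 7
15 = 2·7 + 1
7 = 7·1 + 0
Back-substitute:
1 = 15 − 2·7
1 = −2·22 + 3·15
1 = 3·37 − 5·22
1 = −5·59 + 8·37
1 = 8·96 − 13·59
1 = −13·155 + 21·96
1 = 21·406 − 55·155
1 = −55·967 + 131·406
1 = 131·2340 − 317·967
So 967·(-317) ≡ 1 (mod 2340), hence d ≡ -317 ≡ 2023 (mod 2340).

2023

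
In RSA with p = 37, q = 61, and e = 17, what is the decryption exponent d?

φ(n) = (p−1)(q−1) = 36·60 = 2160.
Need d with 17·d ≡ 1 (mod 2160). Apply the extended Euclidean algorithm:
2160 = 127*17 + 1
17 = 17*1 + 0
Back-substitute:
1 = 2160 − 127·17
So 17·(-127) ≡ 1 (mod 2160), hence d ≡ -127 ≡ 2033 (mod 2160).

2033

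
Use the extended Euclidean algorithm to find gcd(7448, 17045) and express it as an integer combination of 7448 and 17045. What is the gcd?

Apply Euclid's algorithm to 17045 and 7448:
17045 = 2×7448 + 2149
7448 = 3×2149 + 1001
2149 = 2×1001 + 147
1001 = 6×147 + 119
147 = 1×119 + 28
119 = 4×28 + 7
28 = 4×7 + 0
gcd(7448, 17045) = 7.
Express as a combination:
7 = 119 − 4·28
7 = −4·147 + 5·119
7 = 5·1001 − 34·147
7 = −34·2149 + 73·1001
7 = 73·7448 − 253·2149
7 = −253·17045 + 579·7448
So 7 = (-253)·17045 + (579)·7448.

7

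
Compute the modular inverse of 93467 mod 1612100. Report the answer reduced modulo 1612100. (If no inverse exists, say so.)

gcd(1612100, 93467) by repeated division:
1612100 = 17×93467 + 23161
93467 = 4×23161 + 823
23161 = 28×823 + 117
823 = 7×117 + 4
117 = 29×4 + 1
4 = 4×1 + 0
Since gcd(93467, 1612100) = 1, back-substitute to write 1 as a combination:
1 = 117 − 29·4
1 = −29·823 + 204·117
1 = 204·23161 − 5741·823
1 = −5741·93467 + 23168·23161
1 = 23168·1612100 − 399597·93467
Thus 93467·(-399597) ≡ 1 (mod 1612100); reducing, -399597 mod 1612100 = 1212503.

1212503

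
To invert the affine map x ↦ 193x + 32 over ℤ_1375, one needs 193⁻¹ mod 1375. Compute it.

Apply the Euclidean algorithm to 1375 and 193:
1375 = 7*193 + 24
193 = 8*24 + 1
24 = 24*1 + 0
Since gcd(193, 1375) = 1, back-substitute to write 1 as a combination:
1 = 193 − 8·24
1 = −8·1375 + 57·193
So 193·57 ≡ 1 (mod 1375).

57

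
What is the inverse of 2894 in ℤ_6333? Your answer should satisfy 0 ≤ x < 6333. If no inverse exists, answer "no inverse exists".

1499

Run Euclid on (6333, 2894):
6333 = 2×2894 + 545
2894 = 5×545 + 169
545 = 3×169 + 38
169 = 4×38 + 17
38 = 2×17 + 4
17 = 4×4 + 1
4 = 4×1 + 0
Since gcd(2894, 6333) = 1, back-substitute to write 1 as a combination:
1 = 17 − 4·4
1 = −4·38 + 9·17
1 = 9·169 − 40·38
1 = −40·545 + 129·169
1 = 129·2894 − 685·545
1 = −685·6333 + 1499·2894
So 2894·1499 ≡ 1 (mod 6333).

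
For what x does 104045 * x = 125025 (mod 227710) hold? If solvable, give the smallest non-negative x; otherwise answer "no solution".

41177

First find gcd(104045, 227710):
227710 = 2·104045 + 19620
104045 = 5·19620 + 5945
19620 = 3·5945 + 1785
5945 = 3·1785 + 590
1785 = 3·590 + 15
590 = 39·15 + 5
15 = 3·5 + 0
gcd = 5 and 5 | 125025, so solutions exist. Divide through by 5: 20809x ≡ 25005 (mod 45542).
Now find 20809⁻¹ mod 45542:
45542 = 2×20809 + 3924
20809 = 5×3924 + 1189
3924 = 3×1189 + 357
1189 = 3×357 + 118
357 = 3×118 + 3
118 = 39×3 + 1
3 = 3×1 + 0
Back-substitute:
1 = 118 − 39·3
1 = −39·357 + 118·118
1 = 118·1189 − 393·357
1 = −393·3924 + 1297·1189
1 = 1297·20809 − 6878·3924
1 = −6878·45542 + 15053·20809
So 20809⁻¹ ≡ 15053 (mod 45542).
Then x ≡ 15053·25005 ≡ 41177 (mod 45542); the smallest non-negative solution is x = 41177.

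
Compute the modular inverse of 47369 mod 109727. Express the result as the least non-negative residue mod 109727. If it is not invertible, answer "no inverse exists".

Apply the Euclidean algorithm to 109727 and 47369:
109727 = 2×47369 + 14989
47369 = 3×14989 + 2402
14989 = 6×2402 + 577
2402 = 4×577 + 94
577 = 6×94 + 13
94 = 7×13 + 3
13 = 4×3 + 1
3 = 3×1 + 0
Since gcd(47369, 109727) = 1, back-substitute to write 1 as a combination:
1 = 13 − 4·3
1 = −4·94 + 29·13
1 = 29·577 − 178·94
1 = −178·2402 + 741·577
1 = 741·14989 − 4624·2402
1 = −4624·47369 + 14613·14989
1 = 14613·109727 − 33850·47369
Hence 47369⁻¹ ≡ -33850 ≡ 75877 (mod 109727).

75877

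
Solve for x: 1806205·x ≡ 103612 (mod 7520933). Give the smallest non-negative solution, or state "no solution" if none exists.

First find gcd(1806205, 7520933):
7520933 = 4*1806205 + 296113
1806205 = 6*296113 + 29527
296113 = 10*29527 + 843
29527 = 35*843 + 22
843 = 38*22 + 7
22 = 3*7 + 1
7 = 7*1 + 0
gcd = 1, so a unique solution mod 7520933 exists.
Back-substitute for the Bézout coefficients:
1 = 22 − 3·7
1 = −3·843 + 115·22
1 = 115·29527 − 4028·843
1 = −4028·296113 + 40395·29527
1 = 40395·1806205 − 246398·296113
1 = −246398·7520933 + 1025987·1806205
So 1806205·(1025987) ≡ 1 (mod 7520933), giving 1806205⁻¹ ≡ 1025987.
x ≡ 1806205⁻¹·103612 ≡ 1025987·103612 ≡ 3698022 (mod 7520933).

3698022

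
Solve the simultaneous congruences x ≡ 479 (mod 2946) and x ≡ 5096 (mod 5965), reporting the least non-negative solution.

Write x = 479 + 2946·k. Then 2946·k ≡ 5096 − 479 ≡ 4617 (mod 5965).
Need 2946⁻¹ mod 5965. Extended Euclid on (5965, 2946):
5965 = 2*2946 + 73
2946 = 40*73 + 26
73 = 2*26 + 21
26 = 1*21 + 5
21 = 4*5 + 1
5 = 5*1 + 0
Back-substitute:
1 = 21 − 4·5
1 = −4·26 + 5·21
1 = 5·73 − 14·26
1 = −14·2946 + 565·73
1 = 565·5965 − 1144·2946
2946⁻¹ ≡ 4821 (mod 5965), so k ≡ 4821·4617 ≡ 3142 (mod 5965).
x = 479 + 2946·3142 = 9256811.

9256811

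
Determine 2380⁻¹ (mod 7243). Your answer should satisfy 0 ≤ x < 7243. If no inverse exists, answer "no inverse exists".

Run Euclid on (7243, 2380):
7243 = 3*2380 + 103
2380 = 23*103 + 11
103 = 9*11 + 4
11 = 2*4 + 3
4 = 1*3 + 1
3 = 3*1 + 0
Since gcd(2380, 7243) = 1, back-substitute to write 1 as a combination:
1 = 4 − 3
1 = −11 + 3·4
1 = 3·103 − 28·11
1 = −28·2380 + 647·103
1 = 647·7243 − 1969·2380
Hence 2380⁻¹ ≡ -1969 ≡ 5274 (mod 7243).

5274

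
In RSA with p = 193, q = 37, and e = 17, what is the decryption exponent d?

2033

φ(n) = (p−1)(q−1) = 192·36 = 6912.
Need d with 17·d ≡ 1 (mod 6912). Apply the extended Euclidean algorithm:
6912 = 406*17 + 10
17 = 1*10 + 7
10 = 1*7 + 3
7 = 2*3 + 1
3 = 3*1 + 0
Back-substitute:
1 = 7 − 2·3
1 = −2·10 + 3·7
1 = 3·17 − 5·10
1 = −5·6912 + 2033·17
So 17·2033 ≡ 1 (mod 6912), hence d = 2033.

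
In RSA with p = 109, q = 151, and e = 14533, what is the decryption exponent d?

6997

φ(n) = (p−1)(q−1) = 108·150 = 16200.
Need d with 14533·d ≡ 1 (mod 16200). Apply the extended Euclidean algorithm:
16200 = 1×14533 + 1667
14533 = 8×1667 + 1197
1667 = 1×1197 + 470
1197 = 2×470 + 257
470 = 1×257 + 213
257 = 1×213 + 44
213 = 4×44 + 37
44 = 1×37 + 7
37 = 5×7 + 2
7 = 3×2 + 1
2 = 2×1 + 0
Back-substitute:
1 = 7 − 3·2
1 = −3·37 + 16·7
1 = 16·44 − 19·37
1 = −19·213 + 92·44
1 = 92·257 − 111·213
1 = −111·470 + 203·257
1 = 203·1197 − 517·470
1 = −517·1667 + 720·1197
1 = 720·14533 − 6277·1667
1 = −6277·16200 + 6997·14533
So 14533·6997 ≡ 1 (mod 16200), hence d = 6997.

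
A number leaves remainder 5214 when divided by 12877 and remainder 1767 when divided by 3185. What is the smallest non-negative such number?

14350192

Write x = 5214 + 12877·k. Then 12877·k ≡ 1767 − 5214 ≡ 2923 (mod 3185).
Need 12877⁻¹ mod 3185. Extended Euclid on (3185, 137):
3185 = 23·137 + 34
137 = 4·34 + 1
34 = 34·1 + 0
Back-substitute:
1 = 137 − 4·34
1 = −4·3185 + 93·137
12877⁻¹ ≡ 93 (mod 3185), so k ≡ 93·2923 ≡ 1114 (mod 3185).
x = 5214 + 12877·1114 = 14350192.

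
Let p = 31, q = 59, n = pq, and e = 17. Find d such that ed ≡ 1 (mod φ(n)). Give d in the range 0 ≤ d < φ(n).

1433

φ(n) = (p−1)(q−1) = 30·58 = 1740.
Need d with 17·d ≡ 1 (mod 1740). Apply the extended Euclidean algorithm:
1740 = 102*17 + 6
17 = 2*6 + 5
6 = 1*5 + 1
5 = 5*1 + 0
Back-substitute:
1 = 6 − 5
1 = −17 + 3·6
1 = 3·1740 − 307·17
So 17·(-307) ≡ 1 (mod 1740), hence d ≡ -307 ≡ 1433 (mod 1740).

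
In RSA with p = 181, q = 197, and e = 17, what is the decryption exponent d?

φ(n) = (p−1)(q−1) = 180·196 = 35280.
Need d with 17·d ≡ 1 (mod 35280). Apply the extended Euclidean algorithm:
35280 = 2075·17 + 5
17 = 3·5 + 2
5 = 2·2 + 1
2 = 2·1 + 0
Back-substitute:
1 = 5 − 2·2
1 = −2·17 + 7·5
1 = 7·35280 − 14527·17
So 17·(-14527) ≡ 1 (mod 35280), hence d ≡ -14527 ≡ 20753 (mod 35280).

20753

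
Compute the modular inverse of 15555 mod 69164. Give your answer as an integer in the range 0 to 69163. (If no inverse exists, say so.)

Apply the Euclidean algorithm to 69164 and 15555:
69164 = 4*15555 + 6944
15555 = 2*6944 + 1667
6944 = 4*1667 + 276
1667 = 6*276 + 11
276 = 25*11 + 1
11 = 11*1 + 0
Since gcd(15555, 69164) = 1, back-substitute to write 1 as a combination:
1 = 276 − 25·11
1 = −25·1667 + 151·276
1 = 151·6944 − 629·1667
1 = −629·15555 + 1409·6944
1 = 1409·69164 − 6265·15555
Hence 15555⁻¹ ≡ -6265 ≡ 62899 (mod 69164).

62899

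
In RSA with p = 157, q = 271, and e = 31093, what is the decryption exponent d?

17437

φ(n) = (p−1)(q−1) = 156·270 = 42120.
Need d with 31093·d ≡ 1 (mod 42120). Apply the extended Euclidean algorithm:
42120 = 1*31093 + 11027
31093 = 2*11027 + 9039
11027 = 1*9039 + 1988
9039 = 4*1988 + 1087
1988 = 1*1087 + 901
1087 = 1*901 + 186
901 = 4*186 + 157
186 = 1*157 + 29
157 = 5*29 + 12
29 = 2*12 + 5
12 = 2*5 + 2
5 = 2*2 + 1
2 = 2*1 + 0
Back-substitute:
1 = 5 − 2·2
1 = −2·12 + 5·5
1 = 5·29 − 12·12
1 = −12·157 + 65·29
1 = 65·186 − 77·157
1 = −77·901 + 373·186
1 = 373·1087 − 450·901
1 = −450·1988 + 823·1087
1 = 823·9039 − 3742·1988
1 = −3742·11027 + 4565·9039
1 = 4565·31093 − 12872·11027
1 = −12872·42120 + 17437·31093
So 31093·17437 ≡ 1 (mod 42120), hence d = 17437.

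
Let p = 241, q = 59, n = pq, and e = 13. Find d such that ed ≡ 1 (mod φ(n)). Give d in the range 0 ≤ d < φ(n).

9637

φ(n) = (p−1)(q−1) = 240·58 = 13920.
Need d with 13·d ≡ 1 (mod 13920). Apply the extended Euclidean algorithm:
13920 = 1070×13 + 10
13 = 1×10 + 3
10 = 3×3 + 1
3 = 3×1 + 0
Back-substitute:
1 = 10 − 3·3
1 = −3·13 + 4·10
1 = 4·13920 − 4283·13
So 13·(-4283) ≡ 1 (mod 13920), hence d ≡ -4283 ≡ 9637 (mod 13920).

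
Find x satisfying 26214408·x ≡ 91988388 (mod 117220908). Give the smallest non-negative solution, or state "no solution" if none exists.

6937192

First find gcd(26214408, 117220908):
117220908 = 4×26214408 + 12363276
26214408 = 2×12363276 + 1487856
12363276 = 8×1487856 + 460428
1487856 = 3×460428 + 106572
460428 = 4×106572 + 34140
106572 = 3×34140 + 4152
34140 = 8×4152 + 924
4152 = 4×924 + 456
924 = 2×456 + 12
456 = 38×12 + 0
gcd = 12 and 12 | 91988388, so solutions exist. Divide through by 12: 2184534x ≡ 7665699 (mod 9768409).
Now find 2184534⁻¹ mod 9768409:
9768409 = 4·2184534 + 1030273
2184534 = 2·1030273 + 123988
1030273 = 8·123988 + 38369
123988 = 3·38369 + 8881
38369 = 4·8881 + 2845
8881 = 3·2845 + 346
2845 = 8·346 + 77
346 = 4·77 + 38
77 = 2·38 + 1
38 = 38·1 + 0
Back-substitute:
1 = 77 − 2·38
1 = −2·346 + 9·77
1 = 9·2845 − 74·346
1 = −74·8881 + 231·2845
1 = 231·38369 − 998·8881
1 = −998·123988 + 3225·38369
1 = 3225·1030273 − 26798·123988
1 = −26798·2184534 + 56821·1030273
1 = 56821·9768409 − 254082·2184534
So 2184534·(-254082) ≡ 1 (mod 9768409), i.e. 2184534⁻¹ ≡ 9514327.
Then x ≡ 9514327·7665699 ≡ 6937192 (mod 9768409); the smallest non-negative solution is x = 6937192.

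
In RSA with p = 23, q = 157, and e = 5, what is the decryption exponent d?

1373

φ(n) = (p−1)(q−1) = 22·156 = 3432.
Need d with 5·d ≡ 1 (mod 3432). Apply the extended Euclidean algorithm:
3432 = 686×5 + 2
5 = 2×2 + 1
2 = 2×1 + 0
Back-substitute:
1 = 5 − 2·2
1 = −2·3432 + 1373·5
So 5·1373 ≡ 1 (mod 3432), hence d = 1373.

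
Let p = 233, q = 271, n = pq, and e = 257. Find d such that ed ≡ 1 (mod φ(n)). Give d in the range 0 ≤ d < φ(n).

54353

φ(n) = (p−1)(q−1) = 232·270 = 62640.
Need d with 257·d ≡ 1 (mod 62640). Apply the extended Euclidean algorithm:
62640 = 243×257 + 189
257 = 1×189 + 68
189 = 2×68 + 53
68 = 1×53 + 15
53 = 3×15 + 8
15 = 1×8 + 7
8 = 1×7 + 1
7 = 7×1 + 0
Back-substitute:
1 = 8 − 7
1 = −15 + 2·8
1 = 2·53 − 7·15
1 = −7·68 + 9·53
1 = 9·189 − 25·68
1 = −25·257 + 34·189
1 = 34·62640 − 8287·257
So 257·(-8287) ≡ 1 (mod 62640), hence d ≡ -8287 ≡ 54353 (mod 62640).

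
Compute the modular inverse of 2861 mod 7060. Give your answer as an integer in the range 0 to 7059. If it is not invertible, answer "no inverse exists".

1641

gcd(7060, 2861) by repeated division:
7060 = 2·2861 + 1338
2861 = 2·1338 + 185
1338 = 7·185 + 43
185 = 4·43 + 13
43 = 3·13 + 4
13 = 3·4 + 1
4 = 4·1 + 0
gcd = 1, so the inverse exists. Back-substitute:
1 = 13 − 3·4
1 = −3·43 + 10·13
1 = 10·185 − 43·43
1 = −43·1338 + 311·185
1 = 311·2861 − 665·1338
1 = −665·7060 + 1641·2861
So 2861·1641 ≡ 1 (mod 7060).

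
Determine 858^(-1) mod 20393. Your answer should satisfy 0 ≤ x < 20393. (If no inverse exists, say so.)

Apply the Euclidean algorithm to 20393 and 858:
20393 = 23·858 + 659
858 = 1·659 + 199
659 = 3·199 + 62
199 = 3·62 + 13
62 = 4·13 + 10
13 = 1·10 + 3
10 = 3·3 + 1
3 = 3·1 + 0
The gcd is 1. Working backward:
1 = 10 − 3·3
1 = −3·13 + 4·10
1 = 4·62 − 19·13
1 = −19·199 + 61·62
1 = 61·659 − 202·199
1 = −202·858 + 263·659
1 = 263·20393 − 6251·858
Thus 858·(-6251) ≡ 1 (mod 20393); reducing, -6251 mod 20393 = 14142.

14142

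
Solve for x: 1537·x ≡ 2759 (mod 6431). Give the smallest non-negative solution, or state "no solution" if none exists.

First find gcd(1537, 6431):
6431 = 4·1537 + 283
1537 = 5·283 + 122
283 = 2·122 + 39
122 = 3·39 + 5
39 = 7·5 + 4
5 = 1·4 + 1
4 = 4·1 + 0
gcd = 1, so a unique solution mod 6431 exists.
Back-substitute for the Bézout coefficients:
1 = 5 − 4
1 = −39 + 8·5
1 = 8·122 − 25·39
1 = −25·283 + 58·122
1 = 58·1537 − 315·283
1 = −315·6431 + 1318·1537
So 1537·(1318) ≡ 1 (mod 6431), giving 1537⁻¹ ≡ 1318.
x ≡ 1537⁻¹·2759 ≡ 1318·2759 ≡ 2847 (mod 6431).

2847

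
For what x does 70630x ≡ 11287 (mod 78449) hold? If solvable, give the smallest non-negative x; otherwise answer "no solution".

no solution

gcd(70630, 78449):
78449 = 1·70630 + 7819
70630 = 9·7819 + 259
7819 = 30·259 + 49
259 = 5·49 + 14
49 = 3·14 + 7
14 = 2·7 + 0
gcd = 7, but 7 ∤ 11287, so the congruence has no solution.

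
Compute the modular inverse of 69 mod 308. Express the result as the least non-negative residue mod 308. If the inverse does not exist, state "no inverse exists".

Apply the Euclidean algorithm to 308 and 69:
308 = 4×69 + 32
69 = 2×32 + 5
32 = 6×5 + 2
5 = 2×2 + 1
2 = 2×1 + 0
The gcd is 1. Working backward:
1 = 5 − 2·2
1 = −2·32 + 13·5
1 = 13·69 − 28·32
1 = −28·308 + 125·69
So 69·125 ≡ 1 (mod 308).

125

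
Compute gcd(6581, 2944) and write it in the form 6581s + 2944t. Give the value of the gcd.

1

Repeated division:
6581 = 2·2944 + 693
2944 = 4·693 + 172
693 = 4·172 + 5
172 = 34·5 + 2
5 = 2·2 + 1
2 = 2·1 + 0
gcd(6581, 2944) = 1.
Back-substituting:
1 = 5 − 2·2
1 = −2·172 + 69·5
1 = 69·693 − 278·172
1 = −278·2944 + 1181·693
1 = 1181·6581 − 2640·2944
So 1 = (1181)·6581 + (-2640)·2944.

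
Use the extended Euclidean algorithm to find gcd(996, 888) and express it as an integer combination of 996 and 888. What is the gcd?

Euclidean algorithm:
996 = 1×888 + 108
888 = 8×108 + 24
108 = 4×24 + 12
24 = 2×12 + 0
gcd(996, 888) = 12.
Back-substituting:
12 = 108 − 4·24
12 = −4·888 + 33·108
12 = 33·996 − 37·888
So 12 = (33)·996 + (-37)·888.

12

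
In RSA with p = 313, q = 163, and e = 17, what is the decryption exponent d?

φ(n) = (p−1)(q−1) = 312·162 = 50544.
Need d with 17·d ≡ 1 (mod 50544). Apply the extended Euclidean algorithm:
50544 = 2973×17 + 3
17 = 5×3 + 2
3 = 1×2 + 1
2 = 2×1 + 0
Back-substitute:
1 = 3 − 2
1 = −17 + 6·3
1 = 6·50544 − 17839·17
So 17·(-17839) ≡ 1 (mod 50544), hence d ≡ -17839 ≡ 32705 (mod 50544).

32705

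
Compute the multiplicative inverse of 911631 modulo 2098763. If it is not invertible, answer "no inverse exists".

Run Euclid on (2098763, 911631):
2098763 = 2·911631 + 275501
911631 = 3·275501 + 85128
275501 = 3·85128 + 20117
85128 = 4·20117 + 4660
20117 = 4·4660 + 1477
4660 = 3·1477 + 229
1477 = 6·229 + 103
229 = 2·103 + 23
103 = 4·23 + 11
23 = 2·11 + 1
11 = 11·1 + 0
Since gcd(911631, 2098763) = 1, back-substitute to write 1 as a combination:
1 = 23 − 2·11
1 = −2·103 + 9·23
1 = 9·229 − 20·103
1 = −20·1477 + 129·229
1 = 129·4660 − 407·1477
1 = −407·20117 + 1757·4660
1 = 1757·85128 − 7435·20117
1 = −7435·275501 + 24062·85128
1 = 24062·911631 − 79621·275501
1 = −79621·2098763 + 183304·911631
So 911631·183304 ≡ 1 (mod 2098763).

183304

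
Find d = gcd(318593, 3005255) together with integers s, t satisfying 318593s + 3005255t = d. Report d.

11

Apply Euclid's algorithm to 3005255 and 318593:
3005255 = 9·318593 + 137918
318593 = 2·137918 + 42757
137918 = 3·42757 + 9647
42757 = 4·9647 + 4169
9647 = 2·4169 + 1309
4169 = 3·1309 + 242
1309 = 5·242 + 99
242 = 2·99 + 44
99 = 2·44 + 11
44 = 4·11 + 0
gcd(318593, 3005255) = 11.
Working backward:
11 = 99 − 2·44
11 = −2·242 + 5·99
11 = 5·1309 − 27·242
11 = −27·4169 + 86·1309
11 = 86·9647 − 199·4169
11 = −199·42757 + 882·9647
11 = 882·137918 − 2845·42757
11 = −2845·318593 + 6572·137918
11 = 6572·3005255 − 61993·318593
So 11 = (6572)·3005255 + (-61993)·318593.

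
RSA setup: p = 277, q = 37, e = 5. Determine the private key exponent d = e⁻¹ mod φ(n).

7949

φ(n) = (p−1)(q−1) = 276·36 = 9936.
Need d with 5·d ≡ 1 (mod 9936). Apply the extended Euclidean algorithm:
9936 = 1987×5 + 1
5 = 5×1 + 0
Back-substitute:
1 = 9936 − 1987·5
So 5·(-1987) ≡ 1 (mod 9936), hence d ≡ -1987 ≡ 7949 (mod 9936).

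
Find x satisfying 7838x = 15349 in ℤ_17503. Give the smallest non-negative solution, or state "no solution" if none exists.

15551

First find gcd(7838, 17503):
17503 = 2*7838 + 1827
7838 = 4*1827 + 530
1827 = 3*530 + 237
530 = 2*237 + 56
237 = 4*56 + 13
56 = 4*13 + 4
13 = 3*4 + 1
4 = 4*1 + 0
gcd = 1, so a unique solution mod 17503 exists.
Back-substitute for the Bézout coefficients:
1 = 13 − 3·4
1 = −3·56 + 13·13
1 = 13·237 − 55·56
1 = −55·530 + 123·237
1 = 123·1827 − 424·530
1 = −424·7838 + 1819·1827
1 = 1819·17503 − 4062·7838
So 7838·(-4062) ≡ 1 (mod 17503), giving 7838⁻¹ ≡ 13441.
x ≡ 7838⁻¹·15349 ≡ 13441·15349 ≡ 15551 (mod 17503).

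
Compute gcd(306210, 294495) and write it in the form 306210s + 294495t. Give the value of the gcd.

Euclidean algorithm:
306210 = 1·294495 + 11715
294495 = 25·11715 + 1620
11715 = 7·1620 + 375
1620 = 4·375 + 120
375 = 3·120 + 15
120 = 8·15 + 0
gcd(306210, 294495) = 15.
Express as a combination:
15 = 375 − 3·120
15 = −3·1620 + 13·375
15 = 13·11715 − 94·1620
15 = −94·294495 + 2363·11715
15 = 2363·306210 − 2457·294495
So 15 = (2363)·306210 + (-2457)·294495.

15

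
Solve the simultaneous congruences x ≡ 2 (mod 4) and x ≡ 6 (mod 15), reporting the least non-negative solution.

6

Write x = 2 + 4·k. Then 4·k ≡ 6 − 2 ≡ 4 (mod 15).
Need 4⁻¹ mod 15. Extended Euclid on (15, 4):
15 = 3*4 + 3
4 = 1*3 + 1
3 = 3*1 + 0
Back-substitute:
1 = 4 − 3
1 = −15 + 4·4
4⁻¹ ≡ 4 (mod 15), so k ≡ 4·4 ≡ 1 (mod 15).
x = 2 + 4·1 = 6.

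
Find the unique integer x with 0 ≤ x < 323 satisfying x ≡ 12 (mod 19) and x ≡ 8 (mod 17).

297

Write x = 12 + 19·k. Then 19·k ≡ 8 − 12 ≡ 13 (mod 17).
Need 19⁻¹ mod 17. Extended Euclid on (17, 2):
17 = 8×2 + 1
2 = 2×1 + 0
Back-substitute:
1 = 17 − 8·2
19⁻¹ ≡ 9 (mod 17), so k ≡ 9·13 ≡ 15 (mod 17).
x = 12 + 19·15 = 297.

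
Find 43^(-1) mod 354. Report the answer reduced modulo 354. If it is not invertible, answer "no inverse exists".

247

Extended Euclidean algorithm:
354 = 8·43 + 10
43 = 4·10 + 3
10 = 3·3 + 1
3 = 3·1 + 0
Since gcd(43, 354) = 1, back-substitute to write 1 as a combination:
1 = 10 − 3·3
1 = −3·43 + 13·10
1 = 13·354 − 107·43
So 43·(-107) ≡ 1 (mod 354), and -107 ≡ 247 (mod 354).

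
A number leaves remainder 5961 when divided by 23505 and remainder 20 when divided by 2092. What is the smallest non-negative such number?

Write x = 5961 + 23505·k. Then 23505·k ≡ 20 − 5961 ≡ 335 (mod 2092).
Need 23505⁻¹ mod 2092. Extended Euclid on (2092, 493):
2092 = 4·493 + 120
493 = 4·120 + 13
120 = 9·13 + 3
13 = 4·3 + 1
3 = 3·1 + 0
Back-substitute:
1 = 13 − 4·3
1 = −4·120 + 37·13
1 = 37·493 − 152·120
1 = −152·2092 + 645·493
23505⁻¹ ≡ 645 (mod 2092), so k ≡ 645·335 ≡ 599 (mod 2092).
x = 5961 + 23505·599 = 14085456.

14085456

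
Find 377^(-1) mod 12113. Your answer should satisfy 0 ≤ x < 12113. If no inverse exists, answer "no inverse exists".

Run Euclid on (12113, 377):
12113 = 32·377 + 49
377 = 7·49 + 34
49 = 1·34 + 15
34 = 2·15 + 4
15 = 3·4 + 3
4 = 1·3 + 1
3 = 3·1 + 0
gcd = 1, so the inverse exists. Back-substitute:
1 = 4 − 3
1 = −15 + 4·4
1 = 4·34 − 9·15
1 = −9·49 + 13·34
1 = 13·377 − 100·49
1 = −100·12113 + 3213·377
So 377·3213 ≡ 1 (mod 12113).

3213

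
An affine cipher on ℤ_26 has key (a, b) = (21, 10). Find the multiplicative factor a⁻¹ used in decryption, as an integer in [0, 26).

5

Extended Euclidean algorithm:
26 = 1*21 + 5
21 = 4*5 + 1
5 = 5*1 + 0
The gcd is 1. Working backward:
1 = 21 − 4·5
1 = −4·26 + 5·21
So 21·5 ≡ 1 (mod 26).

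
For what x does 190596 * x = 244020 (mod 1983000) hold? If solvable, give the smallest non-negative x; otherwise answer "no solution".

5245

First find gcd(190596, 1983000):
1983000 = 10*190596 + 77040
190596 = 2*77040 + 36516
77040 = 2*36516 + 4008
36516 = 9*4008 + 444
4008 = 9*444 + 12
444 = 37*12 + 0
gcd = 12 and 12 | 244020, so solutions exist. Divide through by 12: 15883x ≡ 20335 (mod 165250).
Now find 15883⁻¹ mod 165250:
165250 = 10*15883 + 6420
15883 = 2*6420 + 3043
6420 = 2*3043 + 334
3043 = 9*334 + 37
334 = 9*37 + 1
37 = 37*1 + 0
Back-substitute:
1 = 334 − 9·37
1 = −9·3043 + 82·334
1 = 82·6420 − 173·3043
1 = −173·15883 + 428·6420
1 = 428·165250 − 4453·15883
So 15883·(-4453) ≡ 1 (mod 165250), i.e. 15883⁻¹ ≡ 160797.
Then x ≡ 160797·20335 ≡ 5245 (mod 165250); the smallest non-negative solution is x = 5245.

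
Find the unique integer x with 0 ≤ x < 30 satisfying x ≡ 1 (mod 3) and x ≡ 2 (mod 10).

22

Write x = 1 + 3·k. Then 3·k ≡ 2 − 1 ≡ 1 (mod 10).
Need 3⁻¹ mod 10. Extended Euclid on (10, 3):
10 = 3·3 + 1
3 = 3·1 + 0
Back-substitute:
1 = 10 − 3·3
3⁻¹ ≡ 7 (mod 10), so k ≡ 7·1 ≡ 7 (mod 10).
x = 1 + 3·7 = 22.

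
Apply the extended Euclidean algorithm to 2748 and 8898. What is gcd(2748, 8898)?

Repeated division:
8898 = 3×2748 + 654
2748 = 4×654 + 132
654 = 4×132 + 126
132 = 1×126 + 6
126 = 21×6 + 0
gcd(2748, 8898) = 6.
Express as a combination:
6 = 132 − 126
6 = −654 + 5·132
6 = 5·2748 − 21·654
6 = −21·8898 + 68·2748
So 6 = (-21)·8898 + (68)·2748.

6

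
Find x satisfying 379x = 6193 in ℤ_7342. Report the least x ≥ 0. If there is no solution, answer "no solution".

4685

First find gcd(379, 7342):
7342 = 19*379 + 141
379 = 2*141 + 97
141 = 1*97 + 44
97 = 2*44 + 9
44 = 4*9 + 8
9 = 1*8 + 1
8 = 8*1 + 0
gcd = 1, so a unique solution mod 7342 exists.
Back-substitute for the Bézout coefficients:
1 = 9 − 8
1 = −44 + 5·9
1 = 5·97 − 11·44
1 = −11·141 + 16·97
1 = 16·379 − 43·141
1 = −43·7342 + 833·379
So 379·(833) ≡ 1 (mod 7342), giving 379⁻¹ ≡ 833.
x ≡ 379⁻¹·6193 ≡ 833·6193 ≡ 4685 (mod 7342).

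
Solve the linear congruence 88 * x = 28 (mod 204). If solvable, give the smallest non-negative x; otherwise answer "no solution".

49

First find gcd(88, 204):
204 = 2*88 + 28
88 = 3*28 + 4
28 = 7*4 + 0
gcd = 4 and 4 | 28, so solutions exist. Divide through by 4: 22x ≡ 7 (mod 51).
Now find 22⁻¹ mod 51:
51 = 2·22 + 7
22 = 3·7 + 1
7 = 7·1 + 0
Back-substitute:
1 = 22 − 3·7
1 = −3·51 + 7·22
So 22⁻¹ ≡ 7 (mod 51).
Then x ≡ 7·7 ≡ 49 (mod 51); the smallest non-negative solution is x = 49.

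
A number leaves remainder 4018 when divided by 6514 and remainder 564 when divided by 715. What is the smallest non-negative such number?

Write x = 4018 + 6514·k. Then 6514·k ≡ 564 − 4018 ≡ 121 (mod 715).
Need 6514⁻¹ mod 715. Extended Euclid on (715, 79):
715 = 9*79 + 4
79 = 19*4 + 3
4 = 1*3 + 1
3 = 3*1 + 0
Back-substitute:
1 = 4 − 3
1 = −79 + 20·4
1 = 20·715 − 181·79
6514⁻¹ ≡ 534 (mod 715), so k ≡ 534·121 ≡ 264 (mod 715).
x = 4018 + 6514·264 = 1723714.

1723714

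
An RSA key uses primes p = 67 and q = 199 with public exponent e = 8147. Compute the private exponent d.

239

φ(n) = (p−1)(q−1) = 66·198 = 13068.
Need d with 8147·d ≡ 1 (mod 13068). Apply the extended Euclidean algorithm:
13068 = 1×8147 + 4921
8147 = 1×4921 + 3226
4921 = 1×3226 + 1695
3226 = 1×1695 + 1531
1695 = 1×1531 + 164
1531 = 9×164 + 55
164 = 2×55 + 54
55 = 1×54 + 1
54 = 54×1 + 0
Back-substitute:
1 = 55 − 54
1 = −164 + 3·55
1 = 3·1531 − 28·164
1 = −28·1695 + 31·1531
1 = 31·3226 − 59·1695
1 = −59·4921 + 90·3226
1 = 90·8147 − 149·4921
1 = −149·13068 + 239·8147
So 8147·239 ≡ 1 (mod 13068), hence d = 239.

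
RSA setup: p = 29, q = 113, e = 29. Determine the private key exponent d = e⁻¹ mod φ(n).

φ(n) = (p−1)(q−1) = 28·112 = 3136.
Need d with 29·d ≡ 1 (mod 3136). Apply the extended Euclidean algorithm:
3136 = 108·29 + 4
29 = 7·4 + 1
4 = 4·1 + 0
Back-substitute:
1 = 29 − 7·4
1 = −7·3136 + 757·29
So 29·757 ≡ 1 (mod 3136), hence d = 757.

757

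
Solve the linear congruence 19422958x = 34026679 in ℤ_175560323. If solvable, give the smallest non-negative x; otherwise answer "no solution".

7880348

First find gcd(19422958, 175560323):
175560323 = 9×19422958 + 753701
19422958 = 25×753701 + 580433
753701 = 1×580433 + 173268
580433 = 3×173268 + 60629
173268 = 2×60629 + 52010
60629 = 1×52010 + 8619
52010 = 6×8619 + 296
8619 = 29×296 + 35
296 = 8×35 + 16
35 = 2×16 + 3
16 = 5×3 + 1
3 = 3×1 + 0
gcd = 1, so a unique solution mod 175560323 exists.
Back-substitute for the Bézout coefficients:
1 = 16 − 5·3
1 = −5·35 + 11·16
1 = 11·296 − 93·35
1 = −93·8619 + 2708·296
1 = 2708·52010 − 16341·8619
1 = −16341·60629 + 19049·52010
1 = 19049·173268 − 54439·60629
1 = −54439·580433 + 182366·173268
1 = 182366·753701 − 236805·580433
1 = −236805·19422958 + 6102491·753701
1 = 6102491·175560323 − 55159224·19422958
So 19422958·(-55159224) ≡ 1 (mod 175560323), giving 19422958⁻¹ ≡ 120401099.
x ≡ 19422958⁻¹·34026679 ≡ 120401099·34026679 ≡ 7880348 (mod 175560323).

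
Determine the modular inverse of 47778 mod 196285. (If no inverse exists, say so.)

Extended Euclidean algorithm:
196285 = 4·47778 + 5173
47778 = 9·5173 + 1221
5173 = 4·1221 + 289
1221 = 4·289 + 65
289 = 4·65 + 29
65 = 2·29 + 7
29 = 4·7 + 1
7 = 7·1 + 0
gcd = 1, so the inverse exists. Back-substitute:
1 = 29 − 4·7
1 = −4·65 + 9·29
1 = 9·289 − 40·65
1 = −40·1221 + 169·289
1 = 169·5173 − 716·1221
1 = −716·47778 + 6613·5173
1 = 6613·196285 − 27168·47778
Hence 47778⁻¹ ≡ -27168 ≡ 169117 (mod 196285).

169117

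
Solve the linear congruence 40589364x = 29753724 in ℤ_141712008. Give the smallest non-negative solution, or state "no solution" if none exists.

First find gcd(40589364, 141712008):
141712008 = 3×40589364 + 19943916
40589364 = 2×19943916 + 701532
19943916 = 28×701532 + 301020
701532 = 2×301020 + 99492
301020 = 3×99492 + 2544
99492 = 39×2544 + 276
2544 = 9×276 + 60
276 = 4×60 + 36
60 = 1×36 + 24
36 = 1×24 + 12
24 = 2×12 + 0
gcd = 12 and 12 | 29753724, so solutions exist. Divide through by 12: 3382447x ≡ 2479477 (mod 11809334).
Now find 3382447⁻¹ mod 11809334:
11809334 = 3*3382447 + 1661993
3382447 = 2*1661993 + 58461
1661993 = 28*58461 + 25085
58461 = 2*25085 + 8291
25085 = 3*8291 + 212
8291 = 39*212 + 23
212 = 9*23 + 5
23 = 4*5 + 3
5 = 1*3 + 2
3 = 1*2 + 1
2 = 2*1 + 0
Back-substitute:
1 = 3 − 2
1 = −5 + 2·3
1 = 2·23 − 9·5
1 = −9·212 + 83·23
1 = 83·8291 − 3246·212
1 = −3246·25085 + 9821·8291
1 = 9821·58461 − 22888·25085
1 = −22888·1661993 + 650685·58461
1 = 650685·3382447 − 1324258·1661993
1 = −1324258·11809334 + 4623459·3382447
So 3382447⁻¹ ≡ 4623459 (mod 11809334).
Then x ≡ 4623459·2479477 ≡ 2791785 (mod 11809334); the smallest non-negative solution is x = 2791785.

2791785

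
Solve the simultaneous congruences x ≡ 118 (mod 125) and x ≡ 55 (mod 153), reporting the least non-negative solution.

14743

Write x = 118 + 125·k. Then 125·k ≡ 55 − 118 ≡ 90 (mod 153).
Need 125⁻¹ mod 153. Extended Euclid on (153, 125):
153 = 1·125 + 28
125 = 4·28 + 13
28 = 2·13 + 2
13 = 6·2 + 1
2 = 2·1 + 0
Back-substitute:
1 = 13 − 6·2
1 = −6·28 + 13·13
1 = 13·125 − 58·28
1 = −58·153 + 71·125
125⁻¹ ≡ 71 (mod 153), so k ≡ 71·90 ≡ 117 (mod 153).
x = 118 + 125·117 = 14743.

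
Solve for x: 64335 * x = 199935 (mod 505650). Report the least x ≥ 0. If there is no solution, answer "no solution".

2361

First find gcd(64335, 505650):
505650 = 7*64335 + 55305
64335 = 1*55305 + 9030
55305 = 6*9030 + 1125
9030 = 8*1125 + 30
1125 = 37*30 + 15
30 = 2*15 + 0
gcd = 15 and 15 | 199935, so solutions exist. Divide through by 15: 4289x ≡ 13329 (mod 33710).
Now find 4289⁻¹ mod 33710:
33710 = 7×4289 + 3687
4289 = 1×3687 + 602
3687 = 6×602 + 75
602 = 8×75 + 2
75 = 37×2 + 1
2 = 2×1 + 0
Back-substitute:
1 = 75 − 37·2
1 = −37·602 + 297·75
1 = 297·3687 − 1819·602
1 = −1819·4289 + 2116·3687
1 = 2116·33710 − 16631·4289
So 4289·(-16631) ≡ 1 (mod 33710), i.e. 4289⁻¹ ≡ 17079.
Then x ≡ 17079·13329 ≡ 2361 (mod 33710); the smallest non-negative solution is x = 2361.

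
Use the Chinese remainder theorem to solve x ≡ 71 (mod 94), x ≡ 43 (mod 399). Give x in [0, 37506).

Write x = 71 + 94·k. Then 94·k ≡ 43 − 71 ≡ 371 (mod 399).
Need 94⁻¹ mod 399. Extended Euclid on (399, 94):
399 = 4*94 + 23
94 = 4*23 + 2
23 = 11*2 + 1
2 = 2*1 + 0
Back-substitute:
1 = 23 − 11·2
1 = −11·94 + 45·23
1 = 45·399 − 191·94
94⁻¹ ≡ 208 (mod 399), so k ≡ 208·371 ≡ 161 (mod 399).
x = 71 + 94·161 = 15205.

15205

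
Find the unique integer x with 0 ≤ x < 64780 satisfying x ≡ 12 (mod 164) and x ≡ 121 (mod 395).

52656

Write x = 12 + 164·k. Then 164·k ≡ 121 − 12 ≡ 109 (mod 395).
Need 164⁻¹ mod 395. Extended Euclid on (395, 164):
395 = 2·164 + 67
164 = 2·67 + 30
67 = 2·30 + 7
30 = 4·7 + 2
7 = 3·2 + 1
2 = 2·1 + 0
Back-substitute:
1 = 7 − 3·2
1 = −3·30 + 13·7
1 = 13·67 − 29·30
1 = −29·164 + 71·67
1 = 71·395 − 171·164
164⁻¹ ≡ 224 (mod 395), so k ≡ 224·109 ≡ 321 (mod 395).
x = 12 + 164·321 = 52656.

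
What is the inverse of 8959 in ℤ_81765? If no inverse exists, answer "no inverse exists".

Apply the Euclidean algorithm to 81765 and 8959:
81765 = 9·8959 + 1134
8959 = 7·1134 + 1021
1134 = 1·1021 + 113
1021 = 9·113 + 4
113 = 28·4 + 1
4 = 4·1 + 0
Since gcd(8959, 81765) = 1, back-substitute to write 1 as a combination:
1 = 113 − 28·4
1 = −28·1021 + 253·113
1 = 253·1134 − 281·1021
1 = −281·8959 + 2220·1134
1 = 2220·81765 − 20261·8959
Hence 8959⁻¹ ≡ -20261 ≡ 61504 (mod 81765).

61504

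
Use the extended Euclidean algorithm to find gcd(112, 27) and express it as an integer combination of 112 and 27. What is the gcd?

Apply Euclid's algorithm to 112 and 27:
112 = 4·27 + 4
27 = 6·4 + 3
4 = 1·3 + 1
3 = 3·1 + 0
gcd(112, 27) = 1.
Working backward:
1 = 4 − 3
1 = −27 + 7·4
1 = 7·112 − 29·27
So 1 = (7)·112 + (-29)·27.

1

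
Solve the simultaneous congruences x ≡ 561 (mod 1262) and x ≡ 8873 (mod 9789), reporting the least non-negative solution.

8603615

Write x = 561 + 1262·k. Then 1262·k ≡ 8873 − 561 ≡ 8312 (mod 9789).
Need 1262⁻¹ mod 9789. Extended Euclid on (9789, 1262):
9789 = 7·1262 + 955
1262 = 1·955 + 307
955 = 3·307 + 34
307 = 9·34 + 1
34 = 34·1 + 0
Back-substitute:
1 = 307 − 9·34
1 = −9·955 + 28·307
1 = 28·1262 − 37·955
1 = −37·9789 + 287·1262
1262⁻¹ ≡ 287 (mod 9789), so k ≡ 287·8312 ≡ 6817 (mod 9789).
x = 561 + 1262·6817 = 8603615.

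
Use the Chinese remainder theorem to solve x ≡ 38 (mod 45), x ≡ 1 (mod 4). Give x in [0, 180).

173

Write x = 38 + 45·k. Then 45·k ≡ 1 − 38 ≡ 3 (mod 4).
Need 45⁻¹ mod 4. Extended Euclid on (4, 1):
4 = 4·1 + 0
45⁻¹ ≡ 1 (mod 4), so k ≡ 1·3 ≡ 3 (mod 4).
x = 38 + 45·3 = 173.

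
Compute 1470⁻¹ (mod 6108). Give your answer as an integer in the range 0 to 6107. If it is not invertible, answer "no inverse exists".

Compute gcd(1470, 6108):
6108 = 4·1470 + 228
1470 = 6·228 + 102
228 = 2·102 + 24
102 = 4·24 + 6
24 = 4·6 + 0
gcd(1470, 6108) = 6 ≠ 1, so 1470 has no multiplicative inverse modulo 6108.

no inverse exists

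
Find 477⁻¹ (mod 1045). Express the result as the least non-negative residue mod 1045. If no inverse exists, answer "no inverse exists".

Extended Euclidean algorithm:
1045 = 2×477 + 91
477 = 5×91 + 22
91 = 4×22 + 3
22 = 7×3 + 1
3 = 3×1 + 0
gcd = 1, so the inverse exists. Back-substitute:
1 = 22 − 7·3
1 = −7·91 + 29·22
1 = 29·477 − 152·91
1 = −152·1045 + 333·477
So 477·333 ≡ 1 (mod 1045).

333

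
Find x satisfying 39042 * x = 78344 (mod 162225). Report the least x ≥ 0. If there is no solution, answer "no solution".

no solution

gcd(39042, 162225):
162225 = 4*39042 + 6057
39042 = 6*6057 + 2700
6057 = 2*2700 + 657
2700 = 4*657 + 72
657 = 9*72 + 9
72 = 8*9 + 0
gcd = 9, but 9 ∤ 78344, so the congruence has no solution.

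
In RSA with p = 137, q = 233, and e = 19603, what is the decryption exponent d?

φ(n) = (p−1)(q−1) = 136·232 = 31552.
Need d with 19603·d ≡ 1 (mod 31552). Apply the extended Euclidean algorithm:
31552 = 1*19603 + 11949
19603 = 1*11949 + 7654
11949 = 1*7654 + 4295
7654 = 1*4295 + 3359
4295 = 1*3359 + 936
3359 = 3*936 + 551
936 = 1*551 + 385
551 = 1*385 + 166
385 = 2*166 + 53
166 = 3*53 + 7
53 = 7*7 + 4
7 = 1*4 + 3
4 = 1*3 + 1
3 = 3*1 + 0
Back-substitute:
1 = 4 − 3
1 = −7 + 2·4
1 = 2·53 − 15·7
1 = −15·166 + 47·53
1 = 47·385 − 109·166
1 = −109·551 + 156·385
1 = 156·936 − 265·551
1 = −265·3359 + 951·936
1 = 951·4295 − 1216·3359
1 = −1216·7654 + 2167·4295
1 = 2167·11949 − 3383·7654
1 = −3383·19603 + 5550·11949
1 = 5550·31552 − 8933·19603
So 19603·(-8933) ≡ 1 (mod 31552), hence d ≡ -8933 ≡ 22619 (mod 31552).

22619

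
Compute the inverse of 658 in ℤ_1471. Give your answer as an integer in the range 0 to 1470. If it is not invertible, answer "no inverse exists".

968

Run Euclid on (1471, 658):
1471 = 2·658 + 155
658 = 4·155 + 38
155 = 4·38 + 3
38 = 12·3 + 2
3 = 1·2 + 1
2 = 2·1 + 0
Since gcd(658, 1471) = 1, back-substitute to write 1 as a combination:
1 = 3 − 2
1 = −38 + 13·3
1 = 13·155 − 53·38
1 = −53·658 + 225·155
1 = 225·1471 − 503·658
Hence 658⁻¹ ≡ -503 ≡ 968 (mod 1471).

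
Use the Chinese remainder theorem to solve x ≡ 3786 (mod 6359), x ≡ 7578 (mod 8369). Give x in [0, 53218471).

18737400

Write x = 3786 + 6359·k. Then 6359·k ≡ 7578 − 3786 ≡ 3792 (mod 8369).
Need 6359⁻¹ mod 8369. Extended Euclid on (8369, 6359):
8369 = 1×6359 + 2010
6359 = 3×2010 + 329
2010 = 6×329 + 36
329 = 9×36 + 5
36 = 7×5 + 1
5 = 5×1 + 0
Back-substitute:
1 = 36 − 7·5
1 = −7·329 + 64·36
1 = 64·2010 − 391·329
1 = −391·6359 + 1237·2010
1 = 1237·8369 − 1628·6359
6359⁻¹ ≡ 6741 (mod 8369), so k ≡ 6741·3792 ≡ 2946 (mod 8369).
x = 3786 + 6359·2946 = 18737400.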